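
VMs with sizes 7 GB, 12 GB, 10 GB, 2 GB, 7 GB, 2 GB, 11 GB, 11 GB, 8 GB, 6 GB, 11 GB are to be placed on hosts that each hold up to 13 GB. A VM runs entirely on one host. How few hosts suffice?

Total = 12 + 11 + 11 + 11 + 10 + 8 + 7 + 7 + 6 + 2 + 2 = 87 GB.
Lower bound: ⌈87/13⌉ = 7 hosts.
Also, 8 VMs each exceed 13/2 GB, and no two of those can share a host, so at least 8 hosts are needed.
A packing using 8 hosts:
  host 1: 12 = 12
  host 2: 11 + 2 = 13
  host 3: 11 + 2 = 13
  host 4: 11 = 11
  host 5: 10 = 10
  host 6: 8 = 8
  host 7: 7 + 6 = 13
  host 8: 7 = 7
This matches the lower bound, so 8 is optimal.

8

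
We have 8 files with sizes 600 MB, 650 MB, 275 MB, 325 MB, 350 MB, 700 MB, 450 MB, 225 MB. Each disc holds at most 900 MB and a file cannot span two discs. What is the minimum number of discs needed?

Total = 700 + 650 + 600 + 450 + 350 + 325 + 275 + 225 = 3575 MB.
Lower bound: ⌈3575/900⌉ = 4 discs.
A packing using 5 discs:
  disc 1: 700 = 700
  disc 2: 650 + 225 = 875
  disc 3: 600 + 275 = 875
  disc 4: 450 + 350 = 800
  disc 5: 325 = 325
No arrangement into 4 discs stays within capacity, so 5 is optimal.

5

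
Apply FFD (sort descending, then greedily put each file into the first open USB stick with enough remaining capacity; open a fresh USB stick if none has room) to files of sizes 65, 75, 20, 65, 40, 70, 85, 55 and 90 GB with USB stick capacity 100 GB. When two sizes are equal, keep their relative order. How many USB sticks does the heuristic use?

Sorted descending: 90, 85, 75, 70, 65, 65, 55, 40, 20.
  90 → USB stick 1 (new)  [load 90/100]
  85 → USB stick 2 (new)  [load 85/100]
  75 → USB stick 3 (new)  [load 75/100]
  70 → USB stick 4 (new)  [load 70/100]
  65 → USB stick 5 (new)  [load 65/100]
  65 → USB stick 6 (new)  [load 65/100]
  55 → USB stick 7 (new)  [load 55/100]
  40 → USB stick 7  [load 95/100]
  20 → USB stick 3  [load 95/100]
7 USB sticks opened.

7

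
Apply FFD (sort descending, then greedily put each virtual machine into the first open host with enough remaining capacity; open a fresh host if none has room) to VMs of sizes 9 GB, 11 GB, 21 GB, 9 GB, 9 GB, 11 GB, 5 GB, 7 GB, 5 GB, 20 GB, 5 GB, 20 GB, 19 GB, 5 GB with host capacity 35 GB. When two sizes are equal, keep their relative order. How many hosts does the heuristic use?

Sorted descending: 21, 20, 20, 19, 11, 11, 9, 9, 9, 7, 5, 5, 5, 5.
  21 → host 1 (new)  [load 21/35]
  20 → host 2 (new)  [load 20/35]
  20 → host 3 (new)  [load 20/35]
  19 → host 4 (new)  [load 19/35]
  11 → host 1  [load 32/35]
  11 → host 2  [load 31/35]
  9 → host 3  [load 29/35]
  9 → host 4  [load 28/35]
  9 → host 5 (new)  [load 9/35]
  7 → host 4  [load 35/35]
  5 → host 3  [load 34/35]
  5 → host 5  [load 14/35]
  5 → host 5  [load 19/35]
  5 → host 5  [load 24/35]
5 hosts opened.

5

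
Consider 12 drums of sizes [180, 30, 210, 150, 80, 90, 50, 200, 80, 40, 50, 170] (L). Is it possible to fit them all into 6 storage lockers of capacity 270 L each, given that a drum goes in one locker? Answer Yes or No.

A valid assignment using 6 storage lockers:
  locker 1: 210 + 50 = 260
  locker 2: 200 + 50 = 250
  locker 3: 180 + 90 = 270
  locker 4: 170 + 80 = 250
  locker 5: 150 + 80 + 40 = 270
  locker 6: 30 = 30
Every load is within 270 L, so 6 storage lockers suffice.

Yes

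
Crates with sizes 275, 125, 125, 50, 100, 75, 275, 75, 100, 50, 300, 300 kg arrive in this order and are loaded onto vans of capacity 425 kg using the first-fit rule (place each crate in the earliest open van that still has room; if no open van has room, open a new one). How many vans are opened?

5

  275 → van 1 (new)  [load 275/425]
  125 → van 1  [load 400/425]
  125 → van 2 (new)  [load 125/425]
  50 → van 2  [load 175/425]
  100 → van 2  [load 275/425]
  75 → van 2  [load 350/425]
  275 → van 3 (new)  [load 275/425]
  75 → van 2  [load 425/425]
  100 → van 3  [load 375/425]
  50 → van 3  [load 425/425]
  300 → van 4 (new)  [load 300/425]
  300 → van 5 (new)  [load 300/425]
5 vans opened.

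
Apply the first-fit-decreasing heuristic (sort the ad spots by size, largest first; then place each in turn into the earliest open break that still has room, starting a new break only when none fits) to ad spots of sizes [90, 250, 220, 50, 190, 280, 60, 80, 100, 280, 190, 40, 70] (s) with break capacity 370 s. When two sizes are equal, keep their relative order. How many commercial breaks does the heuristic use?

Sorted descending: 280, 280, 250, 220, 190, 190, 100, 90, 80, 70, 60, 50, 40.
  280 → break 1 (new)  [load 280/370]
  280 → break 2 (new)  [load 280/370]
  250 → break 3 (new)  [load 250/370]
  220 → break 4 (new)  [load 220/370]
  190 → break 5 (new)  [load 190/370]
  190 → break 6 (new)  [load 190/370]
  100 → break 3  [load 350/370]
  90 → break 1  [load 370/370]
  80 → break 2  [load 360/370]
  70 → break 4  [load 290/370]
  60 → break 4  [load 350/370]
  50 → break 5  [load 240/370]
  40 → break 5  [load 280/370]
6 commercial breaks opened.

6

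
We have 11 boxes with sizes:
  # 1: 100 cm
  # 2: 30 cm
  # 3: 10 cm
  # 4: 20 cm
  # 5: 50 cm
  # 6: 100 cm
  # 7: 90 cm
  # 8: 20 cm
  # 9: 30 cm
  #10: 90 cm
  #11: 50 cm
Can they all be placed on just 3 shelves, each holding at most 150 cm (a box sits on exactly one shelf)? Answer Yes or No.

No

Total = 590 cm; ⌈590/150⌉ = 4.
At least 4 shelves are required, but only 3 are allowed.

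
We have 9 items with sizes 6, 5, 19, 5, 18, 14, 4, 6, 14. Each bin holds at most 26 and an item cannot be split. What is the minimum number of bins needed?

Total = 19 + 18 + 14 + 14 + 6 + 6 + 5 + 5 + 4 = 91.
Lower bound: ⌈91/26⌉ = 4 bins.
A packing using 4 bins:
  bin 1: 19 + 6 = 25
  bin 2: 18 + 6 = 24
  bin 3: 14 + 5 + 5 = 24
  bin 4: 14 + 4 = 18
This matches the lower bound, so 4 is optimal.

4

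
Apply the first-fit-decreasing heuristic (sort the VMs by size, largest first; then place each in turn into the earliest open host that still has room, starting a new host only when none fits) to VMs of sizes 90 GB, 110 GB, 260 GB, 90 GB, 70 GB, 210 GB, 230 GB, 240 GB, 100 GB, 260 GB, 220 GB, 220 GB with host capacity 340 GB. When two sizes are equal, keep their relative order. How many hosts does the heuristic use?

Sorted descending: 260, 260, 240, 230, 220, 220, 210, 110, 100, 90, 90, 70.
  260 → host 1 (new)  [load 260/340]
  260 → host 2 (new)  [load 260/340]
  240 → host 3 (new)  [load 240/340]
  230 → host 4 (new)  [load 230/340]
  220 → host 5 (new)  [load 220/340]
  220 → host 6 (new)  [load 220/340]
  210 → host 7 (new)  [load 210/340]
  110 → host 4  [load 340/340]
  100 → host 3  [load 340/340]
  90 → host 5  [load 310/340]
  90 → host 6  [load 310/340]
  70 → host 1  [load 330/340]
7 hosts opened.

7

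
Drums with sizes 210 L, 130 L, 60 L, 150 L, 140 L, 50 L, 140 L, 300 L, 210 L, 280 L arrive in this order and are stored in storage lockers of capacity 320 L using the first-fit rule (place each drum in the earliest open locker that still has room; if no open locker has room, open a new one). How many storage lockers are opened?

  210 → locker 1 (new)  [load 210/320]
  130 → locker 2 (new)  [load 130/320]
  60 → locker 1  [load 270/320]
  150 → locker 2  [load 280/320]
  140 → locker 3 (new)  [load 140/320]
  50 → locker 1  [load 320/320]
  140 → locker 3  [load 280/320]
  300 → locker 4 (new)  [load 300/320]
  210 → locker 5 (new)  [load 210/320]
  280 → locker 6 (new)  [load 280/320]
6 storage lockers opened.

6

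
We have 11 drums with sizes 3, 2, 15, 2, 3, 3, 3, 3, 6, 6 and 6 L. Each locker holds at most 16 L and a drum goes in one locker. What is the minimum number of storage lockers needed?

4

Total = 15 + 6 + 6 + 6 + 3 + 3 + 3 + 3 + 3 + 2 + 2 = 52 L.
Lower bound: ⌈52/16⌉ = 4 storage lockers.
A packing using 4 storage lockers:
  locker 1: 15 = 15
  locker 2: 6 + 6 + 3 = 15
  locker 3: 6 + 3 + 3 + 3 = 15
  locker 4: 3 + 2 + 2 = 7
This matches the lower bound, so 4 is optimal.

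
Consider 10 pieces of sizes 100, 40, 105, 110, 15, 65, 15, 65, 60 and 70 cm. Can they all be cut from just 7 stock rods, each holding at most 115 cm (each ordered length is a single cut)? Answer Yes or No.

Yes

A valid assignment using 7 stock rods:
  stock rod 1: 110 = 110
  stock rod 2: 105 = 105
  stock rod 3: 100 + 15 = 115
  stock rod 4: 70 + 40 = 110
  stock rod 5: 65 + 15 = 80
  stock rod 6: 65 = 65
  stock rod 7: 60 = 60
Every load is within 115 cm, so 7 stock rods suffice.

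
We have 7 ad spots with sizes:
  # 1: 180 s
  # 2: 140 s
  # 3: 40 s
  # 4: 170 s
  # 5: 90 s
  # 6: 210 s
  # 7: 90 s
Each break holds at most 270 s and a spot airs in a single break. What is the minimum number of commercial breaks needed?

4

Total = 210 + 180 + 170 + 140 + 90 + 90 + 40 = 920 s.
Lower bound: ⌈920/270⌉ = 4 commercial breaks.
A packing using 4 commercial breaks:
  break 1: 210 + 40 = 250
  break 2: 180 + 90 = 270
  break 3: 170 + 90 = 260
  break 4: 140 = 140
This matches the lower bound, so 4 is optimal.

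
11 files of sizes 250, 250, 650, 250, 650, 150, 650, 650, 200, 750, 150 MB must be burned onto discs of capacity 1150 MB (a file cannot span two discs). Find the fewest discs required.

Total = 750 + 650 + 650 + 650 + 650 + 250 + 250 + 250 + 200 + 150 + 150 = 4600 MB.
Lower bound: ⌈4600/1150⌉ = 4 discs.
Also, 5 files each exceed 575 MB, and no two of those can share a disc, so at least 5 discs are needed.
A packing using 5 discs:
  disc 1: 750 + 250 + 150 = 1150
  disc 2: 650 + 250 + 250 = 1150
  disc 3: 650 + 200 + 150 = 1000
  disc 4: 650 = 650
  disc 5: 650 = 650
This matches the lower bound, so 5 is optimal.

5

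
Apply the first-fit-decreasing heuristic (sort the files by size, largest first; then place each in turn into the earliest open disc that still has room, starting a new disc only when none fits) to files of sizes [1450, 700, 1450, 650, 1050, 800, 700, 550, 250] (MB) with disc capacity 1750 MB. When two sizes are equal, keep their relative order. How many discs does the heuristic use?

5

Sorted descending: 1450, 1450, 1050, 800, 700, 700, 650, 550, 250.
  1450 → disc 1 (new)  [load 1450/1750]
  1450 → disc 2 (new)  [load 1450/1750]
  1050 → disc 3 (new)  [load 1050/1750]
  800 → disc 4 (new)  [load 800/1750]
  700 → disc 3  [load 1750/1750]
  700 → disc 4  [load 1500/1750]
  650 → disc 5 (new)  [load 650/1750]
  550 → disc 5  [load 1200/1750]
  250 → disc 1  [load 1700/1750]
5 discs opened.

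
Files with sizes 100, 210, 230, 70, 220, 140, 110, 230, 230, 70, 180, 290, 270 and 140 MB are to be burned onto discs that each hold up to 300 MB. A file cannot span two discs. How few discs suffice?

Total = 290 + 270 + 230 + 230 + 230 + 220 + 210 + 180 + 140 + 140 + 110 + 100 + 70 + 70 = 2490 MB.
Lower bound: ⌈2490/300⌉ = 9 discs.
A packing using 10 discs:
  disc 1: 290 = 290
  disc 2: 270 = 270
  disc 3: 230 + 70 = 300
  disc 4: 230 + 70 = 300
  disc 5: 230 = 230
  disc 6: 220 = 220
  disc 7: 210 = 210
  disc 8: 180 + 110 = 290
  disc 9: 140 + 140 = 280
  disc 10: 100 = 100
No arrangement into 9 discs stays within capacity, so 10 is optimal.

10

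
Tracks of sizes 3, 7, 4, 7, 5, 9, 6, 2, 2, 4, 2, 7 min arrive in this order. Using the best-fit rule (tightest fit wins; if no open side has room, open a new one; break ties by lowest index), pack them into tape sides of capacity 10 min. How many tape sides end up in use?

7

  3 → side 1 (new)  [load 3/10]
  7 → side 1  [load 10/10]
  4 → side 2 (new)  [load 4/10]
  7 → side 3 (new)  [load 7/10]
  5 → side 2  [load 9/10]
  9 → side 4 (new)  [load 9/10]
  6 → side 5 (new)  [load 6/10]
  2 → side 3  [load 9/10]
  2 → side 5  [load 8/10]
  4 → side 6 (new)  [load 4/10]
  2 → side 5  [load 10/10]
  7 → side 7 (new)  [load 7/10]
7 tape sides opened.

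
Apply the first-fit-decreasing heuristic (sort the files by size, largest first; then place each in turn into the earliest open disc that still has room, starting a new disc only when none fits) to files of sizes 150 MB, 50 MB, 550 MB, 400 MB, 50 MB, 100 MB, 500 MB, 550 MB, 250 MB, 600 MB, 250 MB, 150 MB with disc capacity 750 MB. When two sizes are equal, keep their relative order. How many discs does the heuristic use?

5

Sorted descending: 600, 550, 550, 500, 400, 250, 250, 150, 150, 100, 50, 50.
  600 → disc 1 (new)  [load 600/750]
  550 → disc 2 (new)  [load 550/750]
  550 → disc 3 (new)  [load 550/750]
  500 → disc 4 (new)  [load 500/750]
  400 → disc 5 (new)  [load 400/750]
  250 → disc 4  [load 750/750]
  250 → disc 5  [load 650/750]
  150 → disc 1  [load 750/750]
  150 → disc 2  [load 700/750]
  100 → disc 3  [load 650/750]
  50 → disc 2  [load 750/750]
  50 → disc 3  [load 700/750]
5 discs opened.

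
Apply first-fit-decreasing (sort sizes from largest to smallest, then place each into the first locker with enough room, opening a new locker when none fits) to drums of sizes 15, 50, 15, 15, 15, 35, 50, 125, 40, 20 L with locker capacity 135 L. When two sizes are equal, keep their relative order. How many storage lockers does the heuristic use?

Sorted descending: 125, 50, 50, 40, 35, 20, 15, 15, 15, 15.
  125 → locker 1 (new)  [load 125/135]
  50 → locker 2 (new)  [load 50/135]
  50 → locker 2  [load 100/135]
  40 → locker 3 (new)  [load 40/135]
  35 → locker 2  [load 135/135]
  20 → locker 3  [load 60/135]
  15 → locker 3  [load 75/135]
  15 → locker 3  [load 90/135]
  15 → locker 3  [load 105/135]
  15 → locker 3  [load 120/135]
3 storage lockers opened.

3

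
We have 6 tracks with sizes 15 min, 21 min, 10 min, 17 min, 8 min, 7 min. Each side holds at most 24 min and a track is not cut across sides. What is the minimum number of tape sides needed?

4

Total = 21 + 17 + 15 + 10 + 8 + 7 = 78 min.
Lower bound: ⌈78/24⌉ = 4 tape sides.
A packing using 4 tape sides:
  side 1: 21 = 21
  side 2: 17 + 7 = 24
  side 3: 15 + 8 = 23
  side 4: 10 = 10
This matches the lower bound, so 4 is optimal.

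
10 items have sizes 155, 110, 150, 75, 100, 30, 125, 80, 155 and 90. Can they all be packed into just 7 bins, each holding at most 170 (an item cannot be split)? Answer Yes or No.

No

Total = 1070; ⌈1070/170⌉ = 7.
The bound of 7 does not rule out 7, but exhaustive search shows no assignment into 7 bins of capacity 170 exists — the minimum is 8.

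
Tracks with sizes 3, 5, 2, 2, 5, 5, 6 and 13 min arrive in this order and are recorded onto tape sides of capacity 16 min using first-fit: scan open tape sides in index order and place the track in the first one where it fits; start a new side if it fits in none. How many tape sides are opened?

3

  3 → side 1 (new)  [load 3/16]
  5 → side 1  [load 8/16]
  2 → side 1  [load 10/16]
  2 → side 1  [load 12/16]
  5 → side 2 (new)  [load 5/16]
  5 → side 2  [load 10/16]
  6 → side 2  [load 16/16]
  13 → side 3 (new)  [load 13/16]
3 tape sides opened.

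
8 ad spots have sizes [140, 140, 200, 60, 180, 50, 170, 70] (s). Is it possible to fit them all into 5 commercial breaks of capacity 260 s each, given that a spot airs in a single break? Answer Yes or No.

Yes

A valid assignment using 5 commercial breaks:
  break 1: 200 + 60 = 260
  break 2: 180 + 70 = 250
  break 3: 170 + 50 = 220
  break 4: 140 = 140
  break 5: 140 = 140
Every load is within 260 s, so 5 commercial breaks suffice.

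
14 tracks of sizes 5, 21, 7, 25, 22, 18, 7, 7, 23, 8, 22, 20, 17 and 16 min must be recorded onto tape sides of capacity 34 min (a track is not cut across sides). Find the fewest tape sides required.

8

Total = 25 + 23 + 22 + 22 + 21 + 20 + 18 + 17 + 16 + 8 + 7 + 7 + 7 + 5 = 218 min.
Lower bound: ⌈218/34⌉ = 7 tape sides.
A packing using 8 tape sides:
  side 1: 25 + 8 = 33
  side 2: 23 + 7 = 30
  side 3: 22 + 7 + 5 = 34
  side 4: 22 + 7 = 29
  side 5: 21 = 21
  side 6: 20 = 20
  side 7: 18 + 16 = 34
  side 8: 17 = 17
No arrangement into 7 tape sides stays within capacity, so 8 is optimal.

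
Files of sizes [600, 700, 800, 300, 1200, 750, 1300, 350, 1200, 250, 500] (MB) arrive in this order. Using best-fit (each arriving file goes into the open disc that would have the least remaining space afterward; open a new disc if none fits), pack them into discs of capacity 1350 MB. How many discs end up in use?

  600 → disc 1 (new)  [load 600/1350]
  700 → disc 1  [load 1300/1350]
  800 → disc 2 (new)  [load 800/1350]
  300 → disc 2  [load 1100/1350]
  1200 → disc 3 (new)  [load 1200/1350]
  750 → disc 4 (new)  [load 750/1350]
  1300 → disc 5 (new)  [load 1300/1350]
  350 → disc 4  [load 1100/1350]
  1200 → disc 6 (new)  [load 1200/1350]
  250 → disc 2  [load 1350/1350]
  500 → disc 7 (new)  [load 500/1350]
7 discs opened.

7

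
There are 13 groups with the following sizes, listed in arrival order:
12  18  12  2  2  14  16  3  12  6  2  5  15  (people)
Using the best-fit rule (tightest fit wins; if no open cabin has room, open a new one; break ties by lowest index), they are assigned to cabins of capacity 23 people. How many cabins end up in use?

  12 → cabin 1 (new)  [load 12/23]
  18 → cabin 2 (new)  [load 18/23]
  12 → cabin 3 (new)  [load 12/23]
  2 → cabin 2  [load 20/23]
  2 → cabin 2  [load 22/23]
  14 → cabin 4 (new)  [load 14/23]
  16 → cabin 5 (new)  [load 16/23]
  3 → cabin 5  [load 19/23]
  12 → cabin 6 (new)  [load 12/23]
  6 → cabin 4  [load 20/23]
  2 → cabin 4  [load 22/23]
  5 → cabin 1  [load 17/23]
  15 → cabin 7 (new)  [load 15/23]
7 cabins opened.

7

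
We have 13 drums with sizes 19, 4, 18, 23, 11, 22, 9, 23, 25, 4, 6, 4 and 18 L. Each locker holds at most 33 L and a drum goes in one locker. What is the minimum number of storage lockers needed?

7

Total = 25 + 23 + 23 + 22 + 19 + 18 + 18 + 11 + 9 + 6 + 4 + 4 + 4 = 186 L.
Lower bound: ⌈186/33⌉ = 6 storage lockers.
Also, 7 drums each exceed 33/2 L, and no two of those can share a locker, so at least 7 storage lockers are needed.
A packing using 7 storage lockers:
  locker 1: 25 + 6 = 31
  locker 2: 23 + 9 = 32
  locker 3: 23 + 4 + 4 = 31
  locker 4: 22 + 11 = 33
  locker 5: 19 + 4 = 23
  locker 6: 18 = 18
  locker 7: 18 = 18
This matches the lower bound, so 7 is optimal.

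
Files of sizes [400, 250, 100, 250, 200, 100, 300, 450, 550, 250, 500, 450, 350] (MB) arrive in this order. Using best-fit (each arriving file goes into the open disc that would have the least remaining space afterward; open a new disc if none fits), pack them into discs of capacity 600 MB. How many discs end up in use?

8

  400 → disc 1 (new)  [load 400/600]
  250 → disc 2 (new)  [load 250/600]
  100 → disc 1  [load 500/600]
  250 → disc 2  [load 500/600]
  200 → disc 3 (new)  [load 200/600]
  100 → disc 1  [load 600/600]
  300 → disc 3  [load 500/600]
  450 → disc 4 (new)  [load 450/600]
  550 → disc 5 (new)  [load 550/600]
  250 → disc 6 (new)  [load 250/600]
  500 → disc 7 (new)  [load 500/600]
  450 → disc 8 (new)  [load 450/600]
  350 → disc 6  [load 600/600]
8 discs opened.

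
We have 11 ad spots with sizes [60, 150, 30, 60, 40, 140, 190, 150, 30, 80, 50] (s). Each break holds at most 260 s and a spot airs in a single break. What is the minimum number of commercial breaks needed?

4

Total = 190 + 150 + 150 + 140 + 80 + 60 + 60 + 50 + 40 + 30 + 30 = 980 s.
Lower bound: ⌈980/260⌉ = 4 commercial breaks.
A packing using 4 commercial breaks:
  break 1: 190 + 60 = 250
  break 2: 150 + 80 + 30 = 260
  break 3: 150 + 60 + 50 = 260
  break 4: 140 + 40 + 30 = 210
This matches the lower bound, so 4 is optimal.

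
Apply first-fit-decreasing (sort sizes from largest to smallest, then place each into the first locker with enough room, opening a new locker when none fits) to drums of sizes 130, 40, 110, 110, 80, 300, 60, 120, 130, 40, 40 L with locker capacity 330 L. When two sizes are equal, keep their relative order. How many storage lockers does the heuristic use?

Sorted descending: 300, 130, 130, 120, 110, 110, 80, 60, 40, 40, 40.
  300 → locker 1 (new)  [load 300/330]
  130 → locker 2 (new)  [load 130/330]
  130 → locker 2  [load 260/330]
  120 → locker 3 (new)  [load 120/330]
  110 → locker 3  [load 230/330]
  110 → locker 4 (new)  [load 110/330]
  80 → locker 3  [load 310/330]
  60 → locker 2  [load 320/330]
  40 → locker 4  [load 150/330]
  40 → locker 4  [load 190/330]
  40 → locker 4  [load 230/330]
4 storage lockers opened.

4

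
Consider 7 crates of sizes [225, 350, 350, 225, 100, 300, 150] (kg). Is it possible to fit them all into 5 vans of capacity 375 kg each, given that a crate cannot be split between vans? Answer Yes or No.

A valid assignment using 5 vans:
  van 1: 350 = 350
  van 2: 350 = 350
  van 3: 300 = 300
  van 4: 225 + 150 = 375
  van 5: 225 + 100 = 325
Every load is within 375 kg, so 5 vans suffice.

Yes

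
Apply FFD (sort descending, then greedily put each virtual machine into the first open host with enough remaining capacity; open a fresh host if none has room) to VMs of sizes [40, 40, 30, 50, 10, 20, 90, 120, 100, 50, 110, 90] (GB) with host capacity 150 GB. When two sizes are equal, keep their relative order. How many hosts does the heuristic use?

5

Sorted descending: 120, 110, 100, 90, 90, 50, 50, 40, 40, 30, 20, 10.
  120 → host 1 (new)  [load 120/150]
  110 → host 2 (new)  [load 110/150]
  100 → host 3 (new)  [load 100/150]
  90 → host 4 (new)  [load 90/150]
  90 → host 5 (new)  [load 90/150]
  50 → host 3  [load 150/150]
  50 → host 4  [load 140/150]
  40 → host 2  [load 150/150]
  40 → host 5  [load 130/150]
  30 → host 1  [load 150/150]
  20 → host 5  [load 150/150]
  10 → host 4  [load 150/150]
5 hosts opened.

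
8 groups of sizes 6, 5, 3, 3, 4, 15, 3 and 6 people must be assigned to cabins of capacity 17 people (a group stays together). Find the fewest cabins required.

3

Total = 15 + 6 + 6 + 5 + 4 + 3 + 3 + 3 = 45 people.
Lower bound: ⌈45/17⌉ = 3 cabins.
A packing using 3 cabins:
  cabin 1: 15 = 15
  cabin 2: 6 + 6 + 5 = 17
  cabin 3: 4 + 3 + 3 + 3 = 13
This matches the lower bound, so 3 is optimal.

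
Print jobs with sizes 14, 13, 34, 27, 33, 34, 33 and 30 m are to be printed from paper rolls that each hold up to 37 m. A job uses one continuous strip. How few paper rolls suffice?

Total = 34 + 34 + 33 + 33 + 30 + 27 + 14 + 13 = 218 m.
Lower bound: ⌈218/37⌉ = 6 paper rolls.
A packing using 7 paper rolls:
  roll 1: 34 = 34
  roll 2: 34 = 34
  roll 3: 33 = 33
  roll 4: 33 = 33
  roll 5: 30 = 30
  roll 6: 27 = 27
  roll 7: 14 + 13 = 27
No arrangement into 6 paper rolls stays within capacity, so 7 is optimal.

7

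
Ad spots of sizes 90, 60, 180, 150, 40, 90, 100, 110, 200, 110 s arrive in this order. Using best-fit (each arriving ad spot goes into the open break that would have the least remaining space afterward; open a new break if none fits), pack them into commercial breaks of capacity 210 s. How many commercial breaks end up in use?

  90 → break 1 (new)  [load 90/210]
  60 → break 1  [load 150/210]
  180 → break 2 (new)  [load 180/210]
  150 → break 3 (new)  [load 150/210]
  40 → break 1  [load 190/210]
  90 → break 4 (new)  [load 90/210]
  100 → break 4  [load 190/210]
  110 → break 5 (new)  [load 110/210]
  200 → break 6 (new)  [load 200/210]
  110 → break 7 (new)  [load 110/210]
7 commercial breaks opened.

7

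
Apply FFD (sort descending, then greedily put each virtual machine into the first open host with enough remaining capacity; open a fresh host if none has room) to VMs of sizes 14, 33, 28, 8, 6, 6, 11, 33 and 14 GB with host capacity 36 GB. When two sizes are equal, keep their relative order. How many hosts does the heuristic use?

5

Sorted descending: 33, 33, 28, 14, 14, 11, 8, 6, 6.
  33 → host 1 (new)  [load 33/36]
  33 → host 2 (new)  [load 33/36]
  28 → host 3 (new)  [load 28/36]
  14 → host 4 (new)  [load 14/36]
  14 → host 4  [load 28/36]
  11 → host 5 (new)  [load 11/36]
  8 → host 3  [load 36/36]
  6 → host 4  [load 34/36]
  6 → host 5  [load 17/36]
5 hosts opened.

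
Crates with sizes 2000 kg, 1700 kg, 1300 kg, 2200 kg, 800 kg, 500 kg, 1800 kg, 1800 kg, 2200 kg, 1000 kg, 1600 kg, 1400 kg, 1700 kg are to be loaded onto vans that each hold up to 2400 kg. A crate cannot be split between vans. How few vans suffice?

10

Total = 2200 + 2200 + 2000 + 1800 + 1800 + 1700 + 1700 + 1600 + 1400 + 1300 + 1000 + 800 + 500 = 20000 kg.
Lower bound: ⌈20000/2400⌉ = 9 vans.
Also, 10 crates each exceed 1200 kg, and no two of those can share a van, so at least 10 vans are needed.
A packing using 10 vans:
  van 1: 2200 = 2200
  van 2: 2200 = 2200
  van 3: 2000 = 2000
  van 4: 1800 + 500 = 2300
  van 5: 1800 = 1800
  van 6: 1700 = 1700
  van 7: 1700 = 1700
  van 8: 1600 + 800 = 2400
  van 9: 1400 + 1000 = 2400
  van 10: 1300 = 1300
This matches the lower bound, so 10 is optimal.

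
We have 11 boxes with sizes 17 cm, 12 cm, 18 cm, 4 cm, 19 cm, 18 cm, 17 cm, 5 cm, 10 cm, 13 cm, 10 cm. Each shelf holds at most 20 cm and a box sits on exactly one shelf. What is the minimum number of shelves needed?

8

Total = 19 + 18 + 18 + 17 + 17 + 13 + 12 + 10 + 10 + 5 + 4 = 143 cm.
Lower bound: ⌈143/20⌉ = 8 shelves.
A packing using 8 shelves:
  shelf 1: 19 = 19
  shelf 2: 18 = 18
  shelf 3: 18 = 18
  shelf 4: 17 = 17
  shelf 5: 17 = 17
  shelf 6: 13 + 5 = 18
  shelf 7: 12 + 4 = 16
  shelf 8: 10 + 10 = 20
This matches the lower bound, so 8 is optimal.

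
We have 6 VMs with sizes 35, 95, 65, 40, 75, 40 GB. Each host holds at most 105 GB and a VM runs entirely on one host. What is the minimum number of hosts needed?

4

Total = 95 + 75 + 65 + 40 + 40 + 35 = 350 GB.
Lower bound: ⌈350/105⌉ = 4 hosts.
A packing using 4 hosts:
  host 1: 95 = 95
  host 2: 75 = 75
  host 3: 65 + 40 = 105
  host 4: 40 + 35 = 75
This matches the lower bound, so 4 is optimal.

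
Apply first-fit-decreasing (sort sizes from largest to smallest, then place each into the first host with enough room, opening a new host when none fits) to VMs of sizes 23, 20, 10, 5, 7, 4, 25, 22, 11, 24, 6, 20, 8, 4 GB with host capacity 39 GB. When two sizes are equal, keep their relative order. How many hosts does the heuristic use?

6

Sorted descending: 25, 24, 23, 22, 20, 20, 11, 10, 8, 7, 6, 5, 4, 4.
  25 → host 1 (new)  [load 25/39]
  24 → host 2 (new)  [load 24/39]
  23 → host 3 (new)  [load 23/39]
  22 → host 4 (new)  [load 22/39]
  20 → host 5 (new)  [load 20/39]
  20 → host 6 (new)  [load 20/39]
  11 → host 1  [load 36/39]
  10 → host 2  [load 34/39]
  8 → host 3  [load 31/39]
  7 → host 3  [load 38/39]
  6 → host 4  [load 28/39]
  5 → host 2  [load 39/39]
  4 → host 4  [load 32/39]
  4 → host 4  [load 36/39]
6 hosts opened.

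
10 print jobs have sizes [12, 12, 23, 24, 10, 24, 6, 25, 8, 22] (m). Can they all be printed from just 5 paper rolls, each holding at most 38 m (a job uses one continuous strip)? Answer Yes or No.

Yes

A valid assignment using 5 paper rolls:
  roll 1: 25 + 12 = 37
  roll 2: 24 + 12 = 36
  roll 3: 24 + 10 = 34
  roll 4: 23 + 8 + 6 = 37
  roll 5: 22 = 22
Every load is within 38 m, so 5 paper rolls suffice.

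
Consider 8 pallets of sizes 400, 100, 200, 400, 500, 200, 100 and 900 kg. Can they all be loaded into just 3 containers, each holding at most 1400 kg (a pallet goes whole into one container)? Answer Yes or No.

A valid assignment using 2 containers:
  container 1: 900 + 500 = 1400
  container 2: 400 + 400 + 200 + 200 + 100 + 100 = 1400
That uses only 2 ≤ 3, so 3 containers are enough.

Yes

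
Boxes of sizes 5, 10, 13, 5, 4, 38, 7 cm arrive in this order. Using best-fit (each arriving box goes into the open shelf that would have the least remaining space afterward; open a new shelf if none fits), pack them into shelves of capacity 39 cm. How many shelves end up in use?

3

  5 → shelf 1 (new)  [load 5/39]
  10 → shelf 1  [load 15/39]
  13 → shelf 1  [load 28/39]
  5 → shelf 1  [load 33/39]
  4 → shelf 1  [load 37/39]
  38 → shelf 2 (new)  [load 38/39]
  7 → shelf 3 (new)  [load 7/39]
3 shelves opened.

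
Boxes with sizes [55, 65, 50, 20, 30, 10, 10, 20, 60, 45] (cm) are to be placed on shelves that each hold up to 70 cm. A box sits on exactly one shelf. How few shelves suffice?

6

Total = 65 + 60 + 55 + 50 + 45 + 30 + 20 + 20 + 10 + 10 = 365 cm.
Lower bound: ⌈365/70⌉ = 6 shelves.
A packing using 6 shelves:
  shelf 1: 65 = 65
  shelf 2: 60 + 10 = 70
  shelf 3: 55 + 10 = 65
  shelf 4: 50 + 20 = 70
  shelf 5: 45 + 20 = 65
  shelf 6: 30 = 30
This matches the lower bound, so 6 is optimal.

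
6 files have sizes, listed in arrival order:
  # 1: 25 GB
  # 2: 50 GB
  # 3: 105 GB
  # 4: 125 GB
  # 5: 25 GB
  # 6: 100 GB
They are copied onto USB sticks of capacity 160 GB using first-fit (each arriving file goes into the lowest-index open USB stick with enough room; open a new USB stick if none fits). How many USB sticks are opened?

  25 → USB stick 1 (new)  [load 25/160]
  50 → USB stick 1  [load 75/160]
  105 → USB stick 2 (new)  [load 105/160]
  125 → USB stick 3 (new)  [load 125/160]
  25 → USB stick 1  [load 100/160]
  100 → USB stick 4 (new)  [load 100/160]
4 USB sticks opened.

4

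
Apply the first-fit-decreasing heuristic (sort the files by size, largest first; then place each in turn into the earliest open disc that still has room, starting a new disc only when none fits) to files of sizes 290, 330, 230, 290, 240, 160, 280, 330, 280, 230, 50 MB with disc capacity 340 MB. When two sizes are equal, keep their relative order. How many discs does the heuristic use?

Sorted descending: 330, 330, 290, 290, 280, 280, 240, 230, 230, 160, 50.
  330 → disc 1 (new)  [load 330/340]
  330 → disc 2 (new)  [load 330/340]
  290 → disc 3 (new)  [load 290/340]
  290 → disc 4 (new)  [load 290/340]
  280 → disc 5 (new)  [load 280/340]
  280 → disc 6 (new)  [load 280/340]
  240 → disc 7 (new)  [load 240/340]
  230 → disc 8 (new)  [load 230/340]
  230 → disc 9 (new)  [load 230/340]
  160 → disc 10 (new)  [load 160/340]
  50 → disc 3  [load 340/340]
10 discs opened.

10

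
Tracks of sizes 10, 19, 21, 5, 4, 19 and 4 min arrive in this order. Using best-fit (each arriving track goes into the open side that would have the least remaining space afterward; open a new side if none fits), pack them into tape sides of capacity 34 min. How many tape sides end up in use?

  10 → side 1 (new)  [load 10/34]
  19 → side 1  [load 29/34]
  21 → side 2 (new)  [load 21/34]
  5 → side 1  [load 34/34]
  4 → side 2  [load 25/34]
  19 → side 3 (new)  [load 19/34]
  4 → side 2  [load 29/34]
3 tape sides opened.

3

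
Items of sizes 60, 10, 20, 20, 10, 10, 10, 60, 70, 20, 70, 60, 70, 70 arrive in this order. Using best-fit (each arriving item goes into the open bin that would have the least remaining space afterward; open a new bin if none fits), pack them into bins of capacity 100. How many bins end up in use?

7

  60 → bin 1 (new)  [load 60/100]
  10 → bin 1  [load 70/100]
  20 → bin 1  [load 90/100]
  20 → bin 2 (new)  [load 20/100]
  10 → bin 1  [load 100/100]
  10 → bin 2  [load 30/100]
  10 → bin 2  [load 40/100]
  60 → bin 2  [load 100/100]
  70 → bin 3 (new)  [load 70/100]
  20 → bin 3  [load 90/100]
  70 → bin 4 (new)  [load 70/100]
  60 → bin 5 (new)  [load 60/100]
  70 → bin 6 (new)  [load 70/100]
  70 → bin 7 (new)  [load 70/100]
7 bins opened.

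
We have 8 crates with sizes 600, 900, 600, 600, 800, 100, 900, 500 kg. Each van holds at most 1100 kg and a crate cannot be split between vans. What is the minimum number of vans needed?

Total = 900 + 900 + 800 + 600 + 600 + 600 + 500 + 100 = 5000 kg.
Lower bound: ⌈5000/1100⌉ = 5 vans.
Also, 6 crates each exceed 550 kg, and no two of those can share a van, so at least 6 vans are needed.
A packing using 6 vans:
  van 1: 900 + 100 = 1000
  van 2: 900 = 900
  van 3: 800 = 800
  van 4: 600 + 500 = 1100
  van 5: 600 = 600
  van 6: 600 = 600
This matches the lower bound, so 6 is optimal.

6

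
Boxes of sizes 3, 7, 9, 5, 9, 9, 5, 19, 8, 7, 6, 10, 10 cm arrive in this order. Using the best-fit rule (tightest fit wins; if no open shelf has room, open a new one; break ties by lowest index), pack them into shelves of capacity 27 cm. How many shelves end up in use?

5

  3 → shelf 1 (new)  [load 3/27]
  7 → shelf 1  [load 10/27]
  9 → shelf 1  [load 19/27]
  5 → shelf 1  [load 24/27]
  9 → shelf 2 (new)  [load 9/27]
  9 → shelf 2  [load 18/27]
  5 → shelf 2  [load 23/27]
  19 → shelf 3 (new)  [load 19/27]
  8 → shelf 3  [load 27/27]
  7 → shelf 4 (new)  [load 7/27]
  6 → shelf 4  [load 13/27]
  10 → shelf 4  [load 23/27]
  10 → shelf 5 (new)  [load 10/27]
5 shelves opened.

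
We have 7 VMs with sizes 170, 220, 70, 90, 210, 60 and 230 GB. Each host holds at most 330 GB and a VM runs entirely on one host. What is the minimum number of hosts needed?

4

Total = 230 + 220 + 210 + 170 + 90 + 70 + 60 = 1050 GB.
Lower bound: ⌈1050/330⌉ = 4 hosts.
A packing using 4 hosts:
  host 1: 230 + 90 = 320
  host 2: 220 + 70 = 290
  host 3: 210 + 60 = 270
  host 4: 170 = 170
This matches the lower bound, so 4 is optimal.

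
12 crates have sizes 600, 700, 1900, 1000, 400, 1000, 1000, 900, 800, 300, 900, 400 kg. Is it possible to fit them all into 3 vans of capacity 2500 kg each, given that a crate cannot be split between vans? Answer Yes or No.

No

Total = 9900 kg; ⌈9900/2500⌉ = 4.
At least 4 vans are required, but only 3 are allowed.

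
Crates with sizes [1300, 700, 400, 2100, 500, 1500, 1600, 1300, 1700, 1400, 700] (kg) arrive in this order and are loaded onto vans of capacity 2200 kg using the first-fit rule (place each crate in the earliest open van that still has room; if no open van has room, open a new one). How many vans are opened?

  1300 → van 1 (new)  [load 1300/2200]
  700 → van 1  [load 2000/2200]
  400 → van 2 (new)  [load 400/2200]
  2100 → van 3 (new)  [load 2100/2200]
  500 → van 2  [load 900/2200]
  1500 → van 4 (new)  [load 1500/2200]
  1600 → van 5 (new)  [load 1600/2200]
  1300 → van 2  [load 2200/2200]
  1700 → van 6 (new)  [load 1700/2200]
  1400 → van 7 (new)  [load 1400/2200]
  700 → van 4  [load 2200/2200]
7 vans opened.

7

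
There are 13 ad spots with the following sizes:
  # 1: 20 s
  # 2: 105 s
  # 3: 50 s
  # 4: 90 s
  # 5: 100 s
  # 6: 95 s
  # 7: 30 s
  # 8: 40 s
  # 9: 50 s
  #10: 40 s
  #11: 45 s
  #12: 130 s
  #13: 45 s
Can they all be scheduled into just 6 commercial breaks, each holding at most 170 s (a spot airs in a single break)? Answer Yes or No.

A valid assignment using 6 commercial breaks:
  break 1: 130 + 40 = 170
  break 2: 105 + 50 = 155
  break 3: 100 + 50 + 20 = 170
  break 4: 95 + 45 + 30 = 170
  break 5: 90 + 45 = 135
  break 6: 40 = 40
Every load is within 170 s, so 6 commercial breaks suffice.

Yes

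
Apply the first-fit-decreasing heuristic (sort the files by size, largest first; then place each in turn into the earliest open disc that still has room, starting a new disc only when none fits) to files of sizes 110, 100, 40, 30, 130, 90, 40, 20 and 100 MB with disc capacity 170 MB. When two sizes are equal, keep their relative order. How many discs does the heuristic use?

Sorted descending: 130, 110, 100, 100, 90, 40, 40, 30, 20.
  130 → disc 1 (new)  [load 130/170]
  110 → disc 2 (new)  [load 110/170]
  100 → disc 3 (new)  [load 100/170]
  100 → disc 4 (new)  [load 100/170]
  90 → disc 5 (new)  [load 90/170]
  40 → disc 1  [load 170/170]
  40 → disc 2  [load 150/170]
  30 → disc 3  [load 130/170]
  20 → disc 2  [load 170/170]
5 discs opened.

5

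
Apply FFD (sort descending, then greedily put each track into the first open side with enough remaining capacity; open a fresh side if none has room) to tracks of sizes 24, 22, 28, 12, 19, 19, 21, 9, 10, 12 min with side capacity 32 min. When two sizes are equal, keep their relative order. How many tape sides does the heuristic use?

6

Sorted descending: 28, 24, 22, 21, 19, 19, 12, 12, 10, 9.
  28 → side 1 (new)  [load 28/32]
  24 → side 2 (new)  [load 24/32]
  22 → side 3 (new)  [load 22/32]
  21 → side 4 (new)  [load 21/32]
  19 → side 5 (new)  [load 19/32]
  19 → side 6 (new)  [load 19/32]
  12 → side 5  [load 31/32]
  12 → side 6  [load 31/32]
  10 → side 3  [load 32/32]
  9 → side 4  [load 30/32]
6 tape sides opened.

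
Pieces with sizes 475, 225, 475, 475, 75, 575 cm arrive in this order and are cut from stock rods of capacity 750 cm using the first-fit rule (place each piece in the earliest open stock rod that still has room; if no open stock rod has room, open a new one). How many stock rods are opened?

  475 → stock rod 1 (new)  [load 475/750]
  225 → stock rod 1  [load 700/750]
  475 → stock rod 2 (new)  [load 475/750]
  475 → stock rod 3 (new)  [load 475/750]
  75 → stock rod 2  [load 550/750]
  575 → stock rod 4 (new)  [load 575/750]
4 stock rods opened.

4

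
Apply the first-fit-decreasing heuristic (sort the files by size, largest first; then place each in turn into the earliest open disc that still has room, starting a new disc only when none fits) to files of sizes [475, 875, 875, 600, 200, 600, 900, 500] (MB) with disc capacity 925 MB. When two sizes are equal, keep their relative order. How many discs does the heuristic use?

7

Sorted descending: 900, 875, 875, 600, 600, 500, 475, 200.
  900 → disc 1 (new)  [load 900/925]
  875 → disc 2 (new)  [load 875/925]
  875 → disc 3 (new)  [load 875/925]
  600 → disc 4 (new)  [load 600/925]
  600 → disc 5 (new)  [load 600/925]
  500 → disc 6 (new)  [load 500/925]
  475 → disc 7 (new)  [load 475/925]
  200 → disc 4  [load 800/925]
7 discs opened.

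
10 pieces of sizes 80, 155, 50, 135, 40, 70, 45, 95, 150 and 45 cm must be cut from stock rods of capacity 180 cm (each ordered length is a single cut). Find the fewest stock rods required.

Total = 155 + 150 + 135 + 95 + 80 + 70 + 50 + 45 + 45 + 40 = 865 cm.
Lower bound: ⌈865/180⌉ = 5 stock rods.
A packing using 6 stock rods:
  stock rod 1: 155 = 155
  stock rod 2: 150 = 150
  stock rod 3: 135 + 45 = 180
  stock rod 4: 95 + 80 = 175
  stock rod 5: 70 + 50 + 45 = 165
  stock rod 6: 40 = 40
No arrangement into 5 stock rods stays within capacity, so 6 is optimal.

6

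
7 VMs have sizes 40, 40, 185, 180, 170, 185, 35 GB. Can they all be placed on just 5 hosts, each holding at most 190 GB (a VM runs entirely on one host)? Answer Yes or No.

A valid assignment using 5 hosts:
  host 1: 185 = 185
  host 2: 185 = 185
  host 3: 180 = 180
  host 4: 170 = 170
  host 5: 40 + 40 + 35 = 115
Every load is within 190 GB, so 5 hosts suffice.

Yes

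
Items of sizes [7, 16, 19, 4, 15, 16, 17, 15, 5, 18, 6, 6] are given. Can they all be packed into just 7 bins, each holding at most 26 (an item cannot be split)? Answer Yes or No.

Yes

A valid assignment using 7 bins:
  bin 1: 19 + 7 = 26
  bin 2: 18 + 6 = 24
  bin 3: 17 + 6 = 23
  bin 4: 16 + 5 + 4 = 25
  bin 5: 16 = 16
  bin 6: 15 = 15
  bin 7: 15 = 15
Every load is within 26, so 7 bins suffice.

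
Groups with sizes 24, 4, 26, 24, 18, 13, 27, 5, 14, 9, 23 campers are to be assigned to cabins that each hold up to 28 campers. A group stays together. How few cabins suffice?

7

Total = 27 + 26 + 24 + 24 + 23 + 18 + 14 + 13 + 9 + 5 + 4 = 187 campers.
Lower bound: ⌈187/28⌉ = 7 cabins.
A packing using 7 cabins:
  cabin 1: 27 = 27
  cabin 2: 26 = 26
  cabin 3: 24 + 4 = 28
  cabin 4: 24 = 24
  cabin 5: 23 + 5 = 28
  cabin 6: 18 + 9 = 27
  cabin 7: 14 + 13 = 27
This matches the lower bound, so 7 is optimal.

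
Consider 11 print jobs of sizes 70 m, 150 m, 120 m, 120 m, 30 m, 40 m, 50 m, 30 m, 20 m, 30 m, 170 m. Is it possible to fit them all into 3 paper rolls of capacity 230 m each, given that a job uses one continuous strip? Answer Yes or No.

Total = 830 m; ⌈830/230⌉ = 4.
At least 4 paper rolls are required, but only 3 are allowed.

No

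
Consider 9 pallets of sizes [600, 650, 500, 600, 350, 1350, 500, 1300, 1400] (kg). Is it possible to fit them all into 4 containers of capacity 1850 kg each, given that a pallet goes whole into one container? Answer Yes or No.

A valid assignment using 4 containers:
  container 1: 1400 + 350 = 1750
  container 2: 1350 + 500 = 1850
  container 3: 1300 + 500 = 1800
  container 4: 650 + 600 + 600 = 1850
Every load is within 1850 kg, so 4 containers suffice.

Yes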